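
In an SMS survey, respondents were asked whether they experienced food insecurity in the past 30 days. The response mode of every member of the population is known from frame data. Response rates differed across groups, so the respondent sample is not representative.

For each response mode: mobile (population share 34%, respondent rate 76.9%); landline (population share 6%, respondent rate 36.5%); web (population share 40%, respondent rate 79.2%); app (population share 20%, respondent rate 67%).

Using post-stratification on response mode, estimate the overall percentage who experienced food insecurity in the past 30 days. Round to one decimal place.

Weight each group's respondent value by its population share:
  mobile: 0.34 × 76.9 = 26.146
  landline: 0.06 × 36.5 = 2.19
  web: 0.4 × 79.2 = 31.68
  app: 0.2 × 67 = 13.4
Post-stratified estimate = 73.416 → 73.4%.

73.4%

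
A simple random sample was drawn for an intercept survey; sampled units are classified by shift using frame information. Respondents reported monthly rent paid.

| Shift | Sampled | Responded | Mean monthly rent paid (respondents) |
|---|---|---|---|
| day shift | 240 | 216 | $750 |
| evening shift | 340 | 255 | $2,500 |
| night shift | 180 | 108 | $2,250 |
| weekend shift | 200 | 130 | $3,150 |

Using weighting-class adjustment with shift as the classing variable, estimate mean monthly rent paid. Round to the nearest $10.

$2,150

Response rates by class: day shift 216/240 = 90%, evening shift 255/340 = 75%, night shift 108/180 = 60%, weekend shift 130/200 = 65%.
Inverse-response-rate weighting restores each class to its sampled count, so class totals weight by n_sampled:
  day shift: 240 × 750 = 180,000
  evening shift: 340 × 2500 = 850,000
  night shift: 180 × 2250 = 405,000
  weekend shift: 200 × 3150 = 630,000
Adjusted estimate = 2,065,000 / 960 = 2151.04 → $2,150.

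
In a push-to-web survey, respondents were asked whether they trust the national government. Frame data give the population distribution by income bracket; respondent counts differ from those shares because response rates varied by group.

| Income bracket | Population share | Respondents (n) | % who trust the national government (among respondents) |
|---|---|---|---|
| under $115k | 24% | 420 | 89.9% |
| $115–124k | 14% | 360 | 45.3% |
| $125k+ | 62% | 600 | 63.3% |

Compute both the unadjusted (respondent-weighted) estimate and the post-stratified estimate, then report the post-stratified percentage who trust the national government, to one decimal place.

Unadjusted (pooled respondent) estimate weights by respondent counts:
  (420/1380)×89.9 + (360/1380)×45.3 + (600/1380)×63.3 = 66.7%
Post-stratified estimate weights by population shares:
  0.24×89.9 + 0.14×45.3 + 0.62×63.3 = 67.164%

67.2%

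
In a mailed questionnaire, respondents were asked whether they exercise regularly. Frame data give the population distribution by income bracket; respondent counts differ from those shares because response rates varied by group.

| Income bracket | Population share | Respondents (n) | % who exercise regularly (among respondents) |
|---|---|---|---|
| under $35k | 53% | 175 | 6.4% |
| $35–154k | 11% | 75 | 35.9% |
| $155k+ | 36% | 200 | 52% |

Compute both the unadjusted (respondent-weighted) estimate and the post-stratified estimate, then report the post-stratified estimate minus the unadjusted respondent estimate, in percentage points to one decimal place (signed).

Without adjustment, the pooled respondent share is:
  (175/450)×6.4 + (75/450)×35.9 + (200/450)×52 = 31.5833%
Post-stratifying to population shares instead:
  0.53×6.4 + 0.11×35.9 + 0.36×52 = 26.061%
Difference = 26.061 − 31.5833 = -5.5223 pp.

-5.5 percentage points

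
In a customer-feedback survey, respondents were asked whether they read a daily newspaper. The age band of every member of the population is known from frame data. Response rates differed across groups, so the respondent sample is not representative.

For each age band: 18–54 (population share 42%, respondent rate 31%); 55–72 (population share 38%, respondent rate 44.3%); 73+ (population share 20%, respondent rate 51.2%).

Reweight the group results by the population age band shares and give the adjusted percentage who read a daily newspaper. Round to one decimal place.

Post-stratification weights by population share, not respondent share:
  18–54: 0.42 × 31 = 13.02
  55–72: 0.38 × 44.3 = 16.834
  73+: 0.2 × 51.2 = 10.24
Post-stratified estimate = 40.094 → 40.1%.

40.1%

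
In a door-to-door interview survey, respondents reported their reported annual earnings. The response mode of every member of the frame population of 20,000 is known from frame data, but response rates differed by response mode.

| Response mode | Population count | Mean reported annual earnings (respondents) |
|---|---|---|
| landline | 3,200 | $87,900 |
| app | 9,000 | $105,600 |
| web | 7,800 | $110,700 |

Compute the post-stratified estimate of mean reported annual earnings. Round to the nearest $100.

$104,800

Post-stratification weights by population share, not respondent share:
  landline: (3,200/20,000) × 87,900 = 14,064
  app: (9,000/20,000) × 105,600 = 47,520
  web: (7,800/20,000) × 110,700 = 43,173
Post-stratified estimate = 104,757 → $104,800.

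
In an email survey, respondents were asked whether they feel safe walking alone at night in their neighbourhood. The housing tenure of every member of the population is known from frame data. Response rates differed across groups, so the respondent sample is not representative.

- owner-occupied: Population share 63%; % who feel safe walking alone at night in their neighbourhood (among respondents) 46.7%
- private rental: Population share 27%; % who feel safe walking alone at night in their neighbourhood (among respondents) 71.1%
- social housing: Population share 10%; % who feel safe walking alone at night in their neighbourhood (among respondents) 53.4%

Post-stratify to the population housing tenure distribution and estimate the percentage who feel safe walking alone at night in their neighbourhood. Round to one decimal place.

Each cell contributes population-share × respondent value:
  owner-occupied: 0.63 × 46.7 = 29.421
  private rental: 0.27 × 71.1 = 19.197
  social housing: 0.1 × 53.4 = 5.34
Post-stratified estimate = 53.958 → 54.0%.

54.0%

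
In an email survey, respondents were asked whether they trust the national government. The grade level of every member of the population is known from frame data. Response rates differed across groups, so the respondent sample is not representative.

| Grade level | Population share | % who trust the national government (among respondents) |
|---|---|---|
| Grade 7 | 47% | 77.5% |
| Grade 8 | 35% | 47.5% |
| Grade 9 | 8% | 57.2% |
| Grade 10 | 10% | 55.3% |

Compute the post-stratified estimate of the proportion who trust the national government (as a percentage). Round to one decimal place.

63.2%

Each cell contributes population-share × respondent value:
  Grade 7: 0.47 × 77.5 = 36.425
  Grade 8: 0.35 × 47.5 = 16.625
  Grade 9: 0.08 × 57.2 = 4.576
  Grade 10: 0.1 × 55.3 = 5.53
Post-stratified estimate = 63.156 → 63.2%.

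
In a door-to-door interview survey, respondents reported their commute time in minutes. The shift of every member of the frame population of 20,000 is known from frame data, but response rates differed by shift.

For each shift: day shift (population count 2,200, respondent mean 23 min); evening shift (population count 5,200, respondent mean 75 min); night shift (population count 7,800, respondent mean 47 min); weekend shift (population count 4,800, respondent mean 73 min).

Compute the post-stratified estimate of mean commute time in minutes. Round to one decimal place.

57.9

Each cell contributes population-share × respondent value:
  day shift: (2,200/20,000) × 23 = 2.53
  evening shift: (5,200/20,000) × 75 = 19.5
  night shift: (7,800/20,000) × 47 = 18.33
  weekend shift: (4,800/20,000) × 73 = 17.52
Post-stratified estimate = 57.88 → 57.9.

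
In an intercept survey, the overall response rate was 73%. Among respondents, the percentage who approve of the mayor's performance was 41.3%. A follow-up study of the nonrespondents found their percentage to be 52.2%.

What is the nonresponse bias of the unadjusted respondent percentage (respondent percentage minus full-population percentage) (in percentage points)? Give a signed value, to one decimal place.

-2.9 percentage points

Nonresponse fraction = 1 − 0.73 = 0.27.
Bias = (nonresponse fraction) × (respondent percentage − nonrespondent percentage)
     = 0.27 × (41.3 − 52.2) = 0.27 × -10.9 = -2.943.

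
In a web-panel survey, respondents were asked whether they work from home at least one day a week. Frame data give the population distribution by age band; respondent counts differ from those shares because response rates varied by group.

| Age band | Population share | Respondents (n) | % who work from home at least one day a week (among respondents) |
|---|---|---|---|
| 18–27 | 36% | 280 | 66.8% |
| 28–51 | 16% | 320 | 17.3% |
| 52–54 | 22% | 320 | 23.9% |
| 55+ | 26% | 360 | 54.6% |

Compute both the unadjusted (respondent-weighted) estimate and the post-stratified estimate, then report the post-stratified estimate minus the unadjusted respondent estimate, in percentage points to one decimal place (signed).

Unadjusted (pooled respondent) estimate weights by respondent counts:
  (280/1280)×66.8 + (320/1280)×17.3 + (320/1280)×23.9 + (360/1280)×54.6 = 40.2687%
Post-stratifying to population shares instead:
  0.36×66.8 + 0.16×17.3 + 0.22×23.9 + 0.26×54.6 = 46.27%
Difference = 46.27 − 40.2687 = 6.0013 pp.

+6.0 percentage points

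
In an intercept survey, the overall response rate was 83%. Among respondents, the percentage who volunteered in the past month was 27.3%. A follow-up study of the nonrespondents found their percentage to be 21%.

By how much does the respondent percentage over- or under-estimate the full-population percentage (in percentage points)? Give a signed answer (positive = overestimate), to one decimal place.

+1.1 percentage points

Nonresponse fraction = 1 − 0.83 = 0.17.
Bias = (nonresponse fraction) × (respondent percentage − nonrespondent percentage)
     = 0.17 × (27.3 − 21) = 0.17 × 6.3 = 1.071.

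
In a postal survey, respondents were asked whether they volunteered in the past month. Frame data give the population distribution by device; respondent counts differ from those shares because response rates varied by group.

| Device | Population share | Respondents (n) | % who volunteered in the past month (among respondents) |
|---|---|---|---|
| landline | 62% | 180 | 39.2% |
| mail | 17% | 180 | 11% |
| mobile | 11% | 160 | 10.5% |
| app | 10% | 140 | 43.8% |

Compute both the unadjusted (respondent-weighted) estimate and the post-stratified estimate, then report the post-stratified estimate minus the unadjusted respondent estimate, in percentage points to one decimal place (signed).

+6.2 percentage points

Unadjusted (pooled respondent) estimate weights by respondent counts:
  (180/660)×39.2 + (180/660)×11 + (160/660)×10.5 + (140/660)×43.8 = 25.5273%
Post-stratifying to population shares instead:
  0.62×39.2 + 0.17×11 + 0.11×10.5 + 0.1×43.8 = 31.709%
Difference = 31.709 − 25.5273 = 6.1817 pp.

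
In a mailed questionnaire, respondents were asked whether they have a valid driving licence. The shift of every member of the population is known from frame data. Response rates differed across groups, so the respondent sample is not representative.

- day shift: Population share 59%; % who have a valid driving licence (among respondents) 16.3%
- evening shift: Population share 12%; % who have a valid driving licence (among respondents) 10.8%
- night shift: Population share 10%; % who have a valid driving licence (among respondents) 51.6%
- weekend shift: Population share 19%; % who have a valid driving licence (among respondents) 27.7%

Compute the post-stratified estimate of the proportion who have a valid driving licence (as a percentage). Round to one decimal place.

Weight each group's respondent value by its population share:
  day shift: 0.59 × 16.3 = 9.617
  evening shift: 0.12 × 10.8 = 1.296
  night shift: 0.1 × 51.6 = 5.16
  weekend shift: 0.19 × 27.7 = 5.263
Post-stratified estimate = 21.336 → 21.3%.

21.3%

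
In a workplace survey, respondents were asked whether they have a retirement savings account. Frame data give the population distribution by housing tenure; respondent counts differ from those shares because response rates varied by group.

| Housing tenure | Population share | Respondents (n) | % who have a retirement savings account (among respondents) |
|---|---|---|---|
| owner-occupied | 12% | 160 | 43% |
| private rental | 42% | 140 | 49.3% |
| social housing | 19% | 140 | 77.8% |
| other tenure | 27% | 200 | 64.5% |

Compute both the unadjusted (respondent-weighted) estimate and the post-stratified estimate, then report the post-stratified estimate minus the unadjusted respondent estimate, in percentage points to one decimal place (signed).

-0.6 percentage points

Naive respondent-only estimate (weights = respondent counts):
  (160/640)×43 + (140/640)×49.3 + (140/640)×77.8 + (200/640)×64.5 = 58.7094%
Reweighting by population housing tenure shares:
  0.12×43 + 0.42×49.3 + 0.19×77.8 + 0.27×64.5 = 58.063%
Difference = 58.063 − 58.7094 = -0.6464 pp.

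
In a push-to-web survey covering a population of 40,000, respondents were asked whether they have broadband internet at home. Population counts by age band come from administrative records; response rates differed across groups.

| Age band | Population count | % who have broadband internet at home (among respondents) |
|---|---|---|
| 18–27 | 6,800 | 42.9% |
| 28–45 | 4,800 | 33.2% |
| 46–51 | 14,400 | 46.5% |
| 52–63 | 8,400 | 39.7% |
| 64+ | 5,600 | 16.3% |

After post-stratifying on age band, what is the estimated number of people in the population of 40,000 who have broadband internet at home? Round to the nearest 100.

15,500

Apply each group's respondent rate to its population count:
  18–27: 6,800 × 42.9% = 2917.2
  28–45: 4,800 × 33.2% = 1593.6
  46–51: 14,400 × 46.5% = 6696
  52–63: 8,400 × 39.7% = 3334.8
  64+: 5,600 × 16.3% = 912.8
Estimated total = 15454.4 → 15,500.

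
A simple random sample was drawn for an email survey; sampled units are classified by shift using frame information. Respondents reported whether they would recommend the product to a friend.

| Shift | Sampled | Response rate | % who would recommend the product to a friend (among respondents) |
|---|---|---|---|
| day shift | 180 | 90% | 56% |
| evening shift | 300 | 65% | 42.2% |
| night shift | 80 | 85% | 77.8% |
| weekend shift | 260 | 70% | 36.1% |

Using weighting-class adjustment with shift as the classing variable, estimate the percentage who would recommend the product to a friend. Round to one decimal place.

46.8%

With weight = n_sampled/n_responded per class, the weighted class total is n_sampled:
  day shift: 180 × 56 = 10,080
  evening shift: 300 × 42.2 = 12,660
  night shift: 80 × 77.8 = 6224
  weekend shift: 260 × 36.1 = 9386
Adjusted estimate = 38,350 / 820 = 46.7683 → 46.8%.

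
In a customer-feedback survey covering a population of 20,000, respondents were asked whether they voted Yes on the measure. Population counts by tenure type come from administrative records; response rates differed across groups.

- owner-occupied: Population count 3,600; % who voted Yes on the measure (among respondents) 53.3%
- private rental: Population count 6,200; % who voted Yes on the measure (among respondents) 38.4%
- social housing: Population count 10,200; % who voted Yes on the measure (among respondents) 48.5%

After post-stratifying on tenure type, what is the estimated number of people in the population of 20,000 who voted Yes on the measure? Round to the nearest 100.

9,200

Apply each group's respondent rate to its population count:
  owner-occupied: 3,600 × 53.3% = 1918.8
  private rental: 6,200 × 38.4% = 2380.8
  social housing: 10,200 × 48.5% = 4947
Estimated total = 9246.6 → 9,200.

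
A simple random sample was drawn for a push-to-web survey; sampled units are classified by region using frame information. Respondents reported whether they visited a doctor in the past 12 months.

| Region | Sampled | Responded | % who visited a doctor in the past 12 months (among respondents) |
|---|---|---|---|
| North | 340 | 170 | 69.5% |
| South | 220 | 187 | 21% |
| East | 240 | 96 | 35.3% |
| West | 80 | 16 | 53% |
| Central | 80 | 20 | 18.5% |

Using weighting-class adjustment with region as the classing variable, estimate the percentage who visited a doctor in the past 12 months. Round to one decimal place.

Response rates by class: North 170/340 = 50%, South 187/220 = 85%, East 96/240 = 40%, West 16/80 = 20%, Central 20/80 = 25%.
Inverse-response-rate weighting restores each class to its sampled count, so class totals weight by n_sampled:
  North: 340 × 69.5 = 23,630
  South: 220 × 21 = 4620
  East: 240 × 35.3 = 8472
  West: 80 × 53 = 4240
  Central: 80 × 18.5 = 1480
Adjusted estimate = 42,442 / 960 = 44.2104 → 44.2%.

44.2%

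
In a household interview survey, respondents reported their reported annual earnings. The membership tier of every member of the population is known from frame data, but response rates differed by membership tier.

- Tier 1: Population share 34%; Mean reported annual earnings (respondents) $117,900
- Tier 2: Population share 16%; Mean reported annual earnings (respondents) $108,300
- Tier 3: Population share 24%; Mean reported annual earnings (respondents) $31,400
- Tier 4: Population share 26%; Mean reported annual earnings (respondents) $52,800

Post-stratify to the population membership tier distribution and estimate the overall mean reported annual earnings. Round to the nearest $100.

$78,700

Each cell contributes population-share × respondent value:
  Tier 1: 0.34 × 117,900 = 40,086
  Tier 2: 0.16 × 108,300 = 17,328
  Tier 3: 0.24 × 31,400 = 7536
  Tier 4: 0.26 × 52,800 = 13,728
Post-stratified estimate = 78,678 → $78,700.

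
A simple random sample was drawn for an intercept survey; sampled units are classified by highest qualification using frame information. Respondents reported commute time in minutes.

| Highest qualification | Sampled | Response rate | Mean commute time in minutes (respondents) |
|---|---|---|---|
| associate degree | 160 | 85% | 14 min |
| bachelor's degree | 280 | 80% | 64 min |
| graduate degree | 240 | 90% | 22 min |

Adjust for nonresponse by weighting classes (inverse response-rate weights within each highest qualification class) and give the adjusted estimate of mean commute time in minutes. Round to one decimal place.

37.4

Inverse-response-rate weighting restores each class to its sampled count, so class totals weight by n_sampled:
  associate degree: 160 × 14 = 2240
  bachelor's degree: 280 × 64 = 17,920
  graduate degree: 240 × 22 = 5280
Adjusted estimate = 25,440 / 680 = 37.4118 → 37.4.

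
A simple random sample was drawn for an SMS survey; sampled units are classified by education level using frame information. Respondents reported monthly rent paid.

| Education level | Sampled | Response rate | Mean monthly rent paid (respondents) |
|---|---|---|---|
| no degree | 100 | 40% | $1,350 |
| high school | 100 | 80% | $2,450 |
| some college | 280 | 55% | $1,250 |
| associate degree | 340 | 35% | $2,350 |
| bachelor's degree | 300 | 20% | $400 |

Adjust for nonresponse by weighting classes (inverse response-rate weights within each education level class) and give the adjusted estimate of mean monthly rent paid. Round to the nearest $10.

$1,470

With weight = n_sampled/n_responded per class, the weighted class total is n_sampled:
  no degree: 100 × 1350 = 135,000
  high school: 100 × 2450 = 245,000
  some college: 280 × 1250 = 350,000
  associate degree: 340 × 2350 = 799,000
  bachelor's degree: 300 × 400 = 120,000
Adjusted estimate = 1,649,000 / 1,120 = 1472.32 → $1,470.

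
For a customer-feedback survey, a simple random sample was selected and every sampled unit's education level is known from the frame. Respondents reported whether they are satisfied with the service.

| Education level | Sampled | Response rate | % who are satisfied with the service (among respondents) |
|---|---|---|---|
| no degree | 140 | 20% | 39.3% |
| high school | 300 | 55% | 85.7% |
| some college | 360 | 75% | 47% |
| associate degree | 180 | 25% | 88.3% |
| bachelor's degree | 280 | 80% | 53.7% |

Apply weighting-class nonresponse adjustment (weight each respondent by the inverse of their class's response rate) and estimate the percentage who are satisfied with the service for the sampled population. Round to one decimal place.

62.7%

Weighting each respondent by the inverse class response rate inflates each class back to its sampled size, so the class weight is n_sampled:
  no degree: 140 × 39.3 = 5502
  high school: 300 × 85.7 = 25,710
  some college: 360 × 47 = 16,920
  associate degree: 180 × 88.3 = 15,894
  bachelor's degree: 280 × 53.7 = 15,036
Adjusted estimate = 79,062 / 1,260 = 62.7476 → 62.7%.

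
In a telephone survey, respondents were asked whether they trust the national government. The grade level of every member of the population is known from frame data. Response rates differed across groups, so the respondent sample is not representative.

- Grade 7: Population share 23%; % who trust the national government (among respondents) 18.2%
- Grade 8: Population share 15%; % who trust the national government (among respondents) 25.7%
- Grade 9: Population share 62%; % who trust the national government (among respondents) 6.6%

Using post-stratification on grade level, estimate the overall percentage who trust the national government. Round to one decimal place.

Each cell contributes population-share × respondent value:
  Grade 7: 0.23 × 18.2 = 4.186
  Grade 8: 0.15 × 25.7 = 3.855
  Grade 9: 0.62 × 6.6 = 4.092
Post-stratified estimate = 12.133 → 12.1%.

12.1%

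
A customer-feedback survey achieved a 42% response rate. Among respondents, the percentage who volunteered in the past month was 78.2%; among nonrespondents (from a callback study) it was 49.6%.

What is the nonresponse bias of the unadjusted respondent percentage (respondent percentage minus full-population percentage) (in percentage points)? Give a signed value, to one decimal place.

Nonresponse fraction = 1 − 0.42 = 0.58.
Bias = (nonresponse fraction) × (respondent percentage − nonrespondent percentage)
     = 0.58 × (78.2 − 49.6) = 0.58 × 28.6 = 16.588.

+16.6 percentage points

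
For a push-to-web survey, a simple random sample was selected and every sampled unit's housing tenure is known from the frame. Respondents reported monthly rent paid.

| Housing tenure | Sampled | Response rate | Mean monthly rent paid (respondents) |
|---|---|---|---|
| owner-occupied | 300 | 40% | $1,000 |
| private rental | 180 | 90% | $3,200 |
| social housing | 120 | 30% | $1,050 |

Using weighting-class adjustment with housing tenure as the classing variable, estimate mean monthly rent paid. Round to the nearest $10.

$1,670

Weighting each respondent by the inverse class response rate inflates each class back to its sampled size, so the class weight is n_sampled:
  owner-occupied: 300 × 1000 = 300,000
  private rental: 180 × 3200 = 576,000
  social housing: 120 × 1050 = 126,000
Adjusted estimate = 1,002,000 / 600 = 1670 → $1,670.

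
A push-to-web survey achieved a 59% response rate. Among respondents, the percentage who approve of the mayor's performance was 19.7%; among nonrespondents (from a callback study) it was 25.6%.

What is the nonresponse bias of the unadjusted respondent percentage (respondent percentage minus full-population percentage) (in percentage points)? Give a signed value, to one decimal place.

Nonresponse fraction = 1 − 0.59 = 0.41.
Bias = (nonresponse fraction) × (respondent percentage − nonrespondent percentage)
     = 0.41 × (19.7 − 25.6) = 0.41 × -5.9 = -2.419.

-2.4 percentage points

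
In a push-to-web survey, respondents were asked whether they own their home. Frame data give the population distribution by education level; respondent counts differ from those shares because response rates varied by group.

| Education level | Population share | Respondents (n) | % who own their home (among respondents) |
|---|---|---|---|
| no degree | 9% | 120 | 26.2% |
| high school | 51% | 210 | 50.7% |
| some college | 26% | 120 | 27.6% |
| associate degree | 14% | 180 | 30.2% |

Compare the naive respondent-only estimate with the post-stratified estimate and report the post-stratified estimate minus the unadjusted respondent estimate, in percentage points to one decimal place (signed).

+3.8 percentage points

Naive respondent-only estimate (weights = respondent counts):
  (120/630)×26.2 + (210/630)×50.7 + (120/630)×27.6 + (180/630)×30.2 = 35.7762%
Post-stratifying to population shares instead:
  0.09×26.2 + 0.51×50.7 + 0.26×27.6 + 0.14×30.2 = 39.619%
Difference = 39.619 − 35.7762 = 3.8428 pp.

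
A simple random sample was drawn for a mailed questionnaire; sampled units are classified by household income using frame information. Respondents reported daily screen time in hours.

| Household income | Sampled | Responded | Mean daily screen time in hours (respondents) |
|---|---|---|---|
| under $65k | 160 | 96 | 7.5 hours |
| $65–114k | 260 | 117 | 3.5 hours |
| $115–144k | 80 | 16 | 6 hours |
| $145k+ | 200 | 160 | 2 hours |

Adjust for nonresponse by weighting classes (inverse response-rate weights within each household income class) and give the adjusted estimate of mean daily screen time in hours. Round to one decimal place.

4.3

Response rates by class: under $65k 96/160 = 60%, $65–114k 117/260 = 45%, $115–144k 16/80 = 20%, $145k+ 160/200 = 80%.
Weighting each respondent by the inverse class response rate inflates each class back to its sampled size, so the class weight is n_sampled:
  under $65k: 160 × 7.5 = 1200
  $65–114k: 260 × 3.5 = 910
  $115–144k: 80 × 6 = 480
  $145k+: 200 × 2 = 400
Adjusted estimate = 2990 / 700 = 4.27143 → 4.3.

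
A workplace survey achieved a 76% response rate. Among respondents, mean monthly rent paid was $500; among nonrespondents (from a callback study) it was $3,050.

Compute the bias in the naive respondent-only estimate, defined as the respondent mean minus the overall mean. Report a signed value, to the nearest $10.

Nonresponse fraction = 1 − 0.76 = 0.24.
Bias = (nonresponse fraction) × (respondent mean − nonrespondent mean)
     = 0.24 × (500 − 3050) = 0.24 × -2550 = -612.

-$610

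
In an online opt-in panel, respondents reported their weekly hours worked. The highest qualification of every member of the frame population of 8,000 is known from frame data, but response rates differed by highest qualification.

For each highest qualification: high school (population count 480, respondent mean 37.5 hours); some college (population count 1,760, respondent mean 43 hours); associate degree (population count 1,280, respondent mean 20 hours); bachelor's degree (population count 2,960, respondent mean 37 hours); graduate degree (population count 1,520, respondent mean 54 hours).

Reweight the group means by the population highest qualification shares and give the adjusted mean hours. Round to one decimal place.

38.9

Weight each group's respondent value by its population share:
  high school: (480/8,000) × 37.5 = 2.25
  some college: (1,760/8,000) × 43 = 9.46
  associate degree: (1,280/8,000) × 20 = 3.2
  bachelor's degree: (2,960/8,000) × 37 = 13.69
  graduate degree: (1,520/8,000) × 54 = 10.26
Post-stratified estimate = 38.86 → 38.9.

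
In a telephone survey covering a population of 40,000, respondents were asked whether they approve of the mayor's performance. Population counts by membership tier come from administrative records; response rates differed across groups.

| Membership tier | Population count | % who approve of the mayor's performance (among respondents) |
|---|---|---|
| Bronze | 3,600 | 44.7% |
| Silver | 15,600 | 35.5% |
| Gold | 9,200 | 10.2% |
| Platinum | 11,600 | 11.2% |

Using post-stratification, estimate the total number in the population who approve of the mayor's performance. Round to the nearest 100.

Apply each group's respondent rate to its population count:
  Bronze: 3,600 × 44.7% = 1609.2
  Silver: 15,600 × 35.5% = 5538
  Gold: 9,200 × 10.2% = 938.4
  Platinum: 11,600 × 11.2% = 1299.2
Estimated total = 9384.8 → 9,400.

9,400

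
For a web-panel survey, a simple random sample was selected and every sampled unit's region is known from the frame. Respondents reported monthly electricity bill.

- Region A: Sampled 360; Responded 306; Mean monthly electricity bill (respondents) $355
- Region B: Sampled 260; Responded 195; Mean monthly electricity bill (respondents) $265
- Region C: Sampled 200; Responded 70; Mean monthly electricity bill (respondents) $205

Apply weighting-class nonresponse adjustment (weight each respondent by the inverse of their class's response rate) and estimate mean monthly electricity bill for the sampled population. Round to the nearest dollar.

Response rates by class: Region A 306/360 = 85%, Region B 195/260 = 75%, Region C 70/200 = 35%.
Inverse-response-rate weighting restores each class to its sampled count, so class totals weight by n_sampled:
  Region A: 360 × 355 = 127,800
  Region B: 260 × 265 = 68,900
  Region C: 200 × 205 = 41,000
Adjusted estimate = 237,700 / 820 = 289.878 → $290.

$290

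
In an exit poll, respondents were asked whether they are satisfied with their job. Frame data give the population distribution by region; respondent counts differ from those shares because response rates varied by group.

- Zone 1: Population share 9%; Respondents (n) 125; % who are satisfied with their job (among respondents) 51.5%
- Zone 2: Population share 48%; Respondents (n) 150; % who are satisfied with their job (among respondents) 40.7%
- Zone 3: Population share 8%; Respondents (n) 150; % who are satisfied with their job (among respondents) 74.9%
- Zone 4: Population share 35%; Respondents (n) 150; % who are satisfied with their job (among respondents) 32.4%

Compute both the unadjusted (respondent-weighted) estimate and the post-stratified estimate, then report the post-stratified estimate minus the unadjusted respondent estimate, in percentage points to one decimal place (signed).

Without adjustment, the pooled respondent share is:
  (125/575)×51.5 + (150/575)×40.7 + (150/575)×74.9 + (150/575)×32.4 = 49.8043%
Reweighting by population region shares:
  0.09×51.5 + 0.48×40.7 + 0.08×74.9 + 0.35×32.4 = 41.503%
Difference = 41.503 − 49.8043 = -8.3013 pp.

-8.3 percentage points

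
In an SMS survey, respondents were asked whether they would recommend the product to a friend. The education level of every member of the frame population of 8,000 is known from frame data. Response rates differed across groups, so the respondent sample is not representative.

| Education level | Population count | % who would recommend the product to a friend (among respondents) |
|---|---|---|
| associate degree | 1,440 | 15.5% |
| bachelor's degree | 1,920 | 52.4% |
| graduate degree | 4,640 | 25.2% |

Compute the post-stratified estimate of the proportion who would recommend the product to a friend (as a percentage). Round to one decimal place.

Post-stratification weights by population share, not respondent share:
  associate degree: (1,440/8,000) × 15.5 = 2.79
  bachelor's degree: (1,920/8,000) × 52.4 = 12.576
  graduate degree: (4,640/8,000) × 25.2 = 14.616
Post-stratified estimate = 29.982 → 30.0%.

30.0%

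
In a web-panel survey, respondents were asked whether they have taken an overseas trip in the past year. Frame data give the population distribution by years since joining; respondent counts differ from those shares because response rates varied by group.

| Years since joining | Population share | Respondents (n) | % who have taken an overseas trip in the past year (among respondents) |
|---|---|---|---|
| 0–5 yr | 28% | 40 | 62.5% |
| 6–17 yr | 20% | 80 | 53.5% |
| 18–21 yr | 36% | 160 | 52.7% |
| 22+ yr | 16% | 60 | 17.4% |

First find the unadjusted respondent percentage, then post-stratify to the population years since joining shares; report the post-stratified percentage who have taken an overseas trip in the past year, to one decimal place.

50.0%

Without adjustment, the pooled respondent share is:
  (40/340)×62.5 + (80/340)×53.5 + (160/340)×52.7 + (60/340)×17.4 = 47.8118%
Post-stratifying to population shares instead:
  0.28×62.5 + 0.2×53.5 + 0.36×52.7 + 0.16×17.4 = 49.956%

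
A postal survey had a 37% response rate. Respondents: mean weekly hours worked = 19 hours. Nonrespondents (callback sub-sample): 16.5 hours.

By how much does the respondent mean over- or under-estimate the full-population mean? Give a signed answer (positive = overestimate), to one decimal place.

+1.6

Nonresponse fraction = 1 − 0.37 = 0.63.
Bias = (nonresponse fraction) × (respondent mean − nonrespondent mean)
     = 0.63 × (19 − 16.5) = 0.63 × 2.5 = 1.575.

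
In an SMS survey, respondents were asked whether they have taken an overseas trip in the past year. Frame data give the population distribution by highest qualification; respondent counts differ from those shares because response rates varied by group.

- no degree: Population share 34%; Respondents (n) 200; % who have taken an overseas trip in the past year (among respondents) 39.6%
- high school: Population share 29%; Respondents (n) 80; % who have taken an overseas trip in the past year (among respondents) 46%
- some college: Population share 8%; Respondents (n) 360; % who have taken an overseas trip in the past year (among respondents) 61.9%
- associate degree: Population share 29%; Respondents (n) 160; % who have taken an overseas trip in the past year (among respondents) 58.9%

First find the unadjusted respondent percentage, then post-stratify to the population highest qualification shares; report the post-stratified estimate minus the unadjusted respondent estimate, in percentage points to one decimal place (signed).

-5.3 percentage points

Naive respondent-only estimate (weights = respondent counts):
  (200/800)×39.6 + (80/800)×46 + (360/800)×61.9 + (160/800)×58.9 = 54.135%
Post-stratified estimate weights by population shares:
  0.34×39.6 + 0.29×46 + 0.08×61.9 + 0.29×58.9 = 48.837%
Difference = 48.837 − 54.135 = -5.298 pp.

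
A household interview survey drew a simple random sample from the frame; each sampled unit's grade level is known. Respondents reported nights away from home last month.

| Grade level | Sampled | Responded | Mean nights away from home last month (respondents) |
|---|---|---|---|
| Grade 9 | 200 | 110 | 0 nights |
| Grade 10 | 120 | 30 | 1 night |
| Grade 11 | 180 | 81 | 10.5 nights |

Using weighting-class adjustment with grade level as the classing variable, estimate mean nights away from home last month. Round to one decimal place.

4.0

Class response rates: Grade 9 110/200 = 55%, Grade 10 30/120 = 25%, Grade 11 81/180 = 45%.
With weight = n_sampled/n_responded per class, the weighted class total is n_sampled:
  Grade 9: 200 × 0 = 0
  Grade 10: 120 × 1 = 120
  Grade 11: 180 × 10.5 = 1890
Adjusted estimate = 2010 / 500 = 4.02 → 4.0.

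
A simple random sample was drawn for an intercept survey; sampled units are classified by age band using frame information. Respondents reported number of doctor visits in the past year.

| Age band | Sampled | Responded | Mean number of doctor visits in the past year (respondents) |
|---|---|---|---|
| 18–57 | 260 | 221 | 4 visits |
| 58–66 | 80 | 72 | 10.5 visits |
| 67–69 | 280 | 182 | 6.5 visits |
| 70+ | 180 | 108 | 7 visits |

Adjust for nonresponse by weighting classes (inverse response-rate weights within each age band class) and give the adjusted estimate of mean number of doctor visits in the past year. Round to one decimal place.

Response rates by class: 18–57 221/260 = 85%, 58–66 72/80 = 90%, 67–69 182/280 = 65%, 70+ 108/180 = 60%.
Weighting each respondent by the inverse class response rate inflates each class back to its sampled size, so the class weight is n_sampled:
  18–57: 260 × 4 = 1040
  58–66: 80 × 10.5 = 840
  67–69: 280 × 6.5 = 1820
  70+: 180 × 7 = 1260
Adjusted estimate = 4960 / 800 = 6.2 → 6.2.

6.2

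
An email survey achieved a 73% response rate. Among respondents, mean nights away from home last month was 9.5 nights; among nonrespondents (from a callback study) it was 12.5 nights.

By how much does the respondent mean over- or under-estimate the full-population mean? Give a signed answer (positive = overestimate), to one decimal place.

-0.8

Nonresponse fraction = 1 − 0.73 = 0.27.
Bias = (nonresponse fraction) × (respondent mean − nonrespondent mean)
     = 0.27 × (9.5 − 12.5) = 0.27 × -3 = -0.81.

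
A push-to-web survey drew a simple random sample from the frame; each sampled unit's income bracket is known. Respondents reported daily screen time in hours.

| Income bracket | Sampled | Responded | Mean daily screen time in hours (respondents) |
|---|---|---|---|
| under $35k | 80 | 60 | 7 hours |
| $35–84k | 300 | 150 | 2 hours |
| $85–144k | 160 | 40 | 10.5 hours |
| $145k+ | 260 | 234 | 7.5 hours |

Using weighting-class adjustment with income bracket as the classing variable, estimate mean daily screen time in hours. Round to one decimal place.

6.0

Response rates by class: under $35k 60/80 = 75%, $35–84k 150/300 = 50%, $85–144k 40/160 = 25%, $145k+ 234/260 = 90%.
Inverse-response-rate weighting restores each class to its sampled count, so class totals weight by n_sampled:
  under $35k: 80 × 7 = 560
  $35–84k: 300 × 2 = 600
  $85–144k: 160 × 10.5 = 1680
  $145k+: 260 × 7.5 = 1950
Adjusted estimate = 4790 / 800 = 5.9875 → 6.0.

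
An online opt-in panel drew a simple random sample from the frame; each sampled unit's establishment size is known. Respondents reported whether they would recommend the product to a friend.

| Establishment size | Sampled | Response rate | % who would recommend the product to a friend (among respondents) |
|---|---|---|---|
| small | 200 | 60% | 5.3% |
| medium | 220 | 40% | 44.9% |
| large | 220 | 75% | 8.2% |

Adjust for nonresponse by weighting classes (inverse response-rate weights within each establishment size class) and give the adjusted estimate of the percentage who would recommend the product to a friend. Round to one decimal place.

Each respondent's weight = sampled/responded in their class; summing within a class gives n_sampled, so:
  small: 200 × 5.3 = 1060
  medium: 220 × 44.9 = 9878
  large: 220 × 8.2 = 1804
Adjusted estimate = 12,742 / 640 = 19.9094 → 19.9%.

19.9%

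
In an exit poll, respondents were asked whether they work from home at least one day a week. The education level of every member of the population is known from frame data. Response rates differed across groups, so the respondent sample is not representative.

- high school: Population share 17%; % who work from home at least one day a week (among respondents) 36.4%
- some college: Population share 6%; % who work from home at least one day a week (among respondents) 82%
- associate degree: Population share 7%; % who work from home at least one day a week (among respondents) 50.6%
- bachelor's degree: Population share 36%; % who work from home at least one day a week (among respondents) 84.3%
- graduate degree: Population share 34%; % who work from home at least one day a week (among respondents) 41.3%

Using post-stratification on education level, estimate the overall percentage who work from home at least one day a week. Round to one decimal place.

Weight each group's respondent value by its population share:
  high school: 0.17 × 36.4 = 6.188
  some college: 0.06 × 82 = 4.92
  associate degree: 0.07 × 50.6 = 3.542
  bachelor's degree: 0.36 × 84.3 = 30.348
  graduate degree: 0.34 × 41.3 = 14.042
Post-stratified estimate = 59.04 → 59.0%.

59.0%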